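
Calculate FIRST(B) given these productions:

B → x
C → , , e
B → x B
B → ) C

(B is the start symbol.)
To compute FIRST(B), examine every production with B on the left-hand side, reading each right-hand side left to right until a non-nullable symbol is reached.

From B → x:
  - x is a terminal: add 'x' and stop
From B → x B:
  - x is a terminal: add 'x' and stop
From B → ) C:
  - ')' is a terminal: add ')' and stop

Collecting: FIRST(B) = { ')', 'x' }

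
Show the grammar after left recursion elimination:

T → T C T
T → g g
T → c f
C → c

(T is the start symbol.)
T is directly left-recursive. The standard transformation for
  A → A α₁ | ... | A α_m | β₁ | ... | β_n
is
  A  → β₁ A' | ... | β_n A'
  A' → α₁ A' | ... | α_m A' | ε

T → g g becomes T → g g T'
T → c f becomes T → c f T'
T → T C T becomes T' → C T T'
Add T' → ε

Productions for other non-terminals are unchanged:
  C → c

Resulting grammar:
T → g g T'
T → c f T'
T' → C T T'
T' → ε
C → c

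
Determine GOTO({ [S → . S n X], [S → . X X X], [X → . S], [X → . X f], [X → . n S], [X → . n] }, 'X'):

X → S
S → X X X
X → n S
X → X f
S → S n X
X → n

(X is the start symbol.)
{ [S → . S n X], [S → . X X X], [S → X . X X], [X → . S], [X → . X f], [X → . n S], [X → . n], [X → X . f] }

GOTO(I, 'X') = CLOSURE({ [A → αX.β] : [A → α.Xβ] ∈ I, X = 'X' })

Items with dot before 'X', with the dot advanced:
  [S → . X X X] → [S → X . X X]
  [X → . X f] → [X → X . f]
Closure of the advanced items:
  [S → X . X X] has the dot before X: add [X → . S], [X → . n S], [X → . X f], [X → . n]
  [X → . S] has the dot before S: add [S → . X X X], [S → . S n X]

GOTO = { [S → . S n X], [S → . X X X], [S → X . X X], [X → . S], [X → . X f], [X → . n S], [X → . n], [X → X . f] }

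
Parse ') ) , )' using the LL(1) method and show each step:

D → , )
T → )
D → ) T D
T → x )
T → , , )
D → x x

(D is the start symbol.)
LL(1) parsing maintains a stack (initially the start symbol over $) and the input. At each step: if the stack top is a terminal, match it against the current input token; if it is a non-terminal N, replace it with the RHS of M[N, lookahead] (the unique production whose predict set contains the lookahead).

Stack is shown with the top on the left.

Stack    Input      Action
--------------------------
D $      ) ) , ) $  output D → ) T D
) T D $  ) ) , ) $  match ')'
T D $    ) , ) $    output T → )
) D $    ) , ) $    match ')'
D $      , ) $      output D → , )
, ) $    , ) $      match ','
) $      ) $        match ')'
$        $          accept

The string is accepted.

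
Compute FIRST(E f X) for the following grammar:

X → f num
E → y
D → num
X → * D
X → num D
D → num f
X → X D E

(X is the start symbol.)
FIRST sets of the non-terminals involved (from the grammar, by fixed-point iteration):
  FIRST(E) = { 'y' }

To compute FIRST(E f X), process the symbols left to right:
Symbol E is a non-terminal. Add FIRST(E) \ {ε} = { 'y' }
E is not nullable (ε ∉ FIRST(E)), so stop here.
FIRST(E f X) = { 'y' }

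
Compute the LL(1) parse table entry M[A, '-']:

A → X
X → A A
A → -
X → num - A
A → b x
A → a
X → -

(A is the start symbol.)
To find M[A, '-'], we find productions for A where '-' is in the predict set (PREDICT(N → α) = (FIRST(α) \ {ε}) ∪ (FOLLOW(N) if α ⇒* ε)).

Relevant sets:
  FIRST(X) = { '-', 'a', 'b', 'num' }

A → X: PREDICT = { '-', 'a', 'b', 'num' }
  '-' is in predict set, so this production goes in M[A, '-']
A → -: PREDICT = { '-' }
  '-' is in predict set, so this production goes in M[A, '-']
A → b x: PREDICT = { 'b' }
A → a: PREDICT = { 'a' }

M[A, '-'] = A → X, A → -  (a multiply-defined cell — the grammar is not LL(1))

Answer: A → X, A → -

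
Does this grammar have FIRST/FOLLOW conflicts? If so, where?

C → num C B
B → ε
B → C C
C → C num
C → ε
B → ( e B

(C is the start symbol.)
Yes. C → num C B with FOLLOW(C) on { 'num' }; C → C num with FOLLOW(C) on { 'num' }; B → C C with FOLLOW(B) on { 'num' }; B → '(' e B with FOLLOW(B) on { '(' }

A FIRST/FOLLOW conflict occurs when a non-terminal N has a nullable alternative N → β (β ⇒* ε) and another alternative N → α with FIRST(α) ∩ FOLLOW(N) ≠ ∅: on such a lookahead the parser cannot decide between expanding α and letting N vanish via β.

Nullable non-terminals: B, C.
FIRST sets used below: FIRST(C) = { 'num', ε }

B: nullable alternative(s) B → ε, B → C C; FOLLOW(B) = { $, '(', 'num' }
  B → ε: FIRST \ {ε} = { } — disjoint from FOLLOW(B)
  B → C C: FIRST \ {ε} = { 'num' } — overlaps FOLLOW(B) on { 'num' }: CONFLICT
  B → ( e B: FIRST \ {ε} = { '(' } — overlaps FOLLOW(B) on { '(' }: CONFLICT

C: nullable alternative(s) C → ε; FOLLOW(C) = { $, '(', 'num' }
  C → num C B: FIRST \ {ε} = { 'num' } — overlaps FOLLOW(C) on { 'num' }: CONFLICT
  C → C num: FIRST \ {ε} = { 'num' } — overlaps FOLLOW(C) on { 'num' }: CONFLICT
  C → ε: FIRST \ {ε} = { } — this is the only nullable alternative, skip

So the grammar has 4 FIRST/FOLLOW conflicts (marked CONFLICT above).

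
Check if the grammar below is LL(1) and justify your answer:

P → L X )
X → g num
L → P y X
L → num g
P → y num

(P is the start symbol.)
No. Predict set conflict for P: { 'y' }

Relevant sets:
  FIRST(L) = { 'num', 'y' }
  FIRST(P) = { 'num', 'y' }

For P:
  PREDICT(P → L X ')') = { 'num', 'y' }
  PREDICT(P → y num) = { 'y' }
For L:
  PREDICT(L → P y X) = { 'num', 'y' }
  PREDICT(L → num g) = { 'num' }
X has a single production, so nothing to check there.

Conflict found: Predict set conflict for P: { 'y' }
The grammar is NOT LL(1).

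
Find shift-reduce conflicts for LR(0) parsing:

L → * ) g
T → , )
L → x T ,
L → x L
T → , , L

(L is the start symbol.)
No shift-reduce conflicts

Augment with L' → L and build the canonical LR(0) collection (I0 = CLOSURE({[L' → . L]}), then GOTO on every symbol after a dot until no new states appear). It has 13 states:
  I0: { [L → . * ) g], [L → . x L], [L → . x T ,], [L' → . L] }  — shift
  I1: { [L → * . ) g] }  — shift
  I2: { [L' → L .] }  — accept
  I3: { [L → . * ) g], [L → . x L], [L → . x T ,], [L → x . L], [L → x . T ,], [T → . , )], [T → . , , L] }  — shift
  I4: { [T → , . )], [T → , . , L] }  — shift
  I5: { [L → x L .] }  — reduce
  I6: { [L → x T . ,] }  — shift
  I7: { [L → x T , .] }  — reduce
  I8: { [T → , ) .] }  — reduce
  I9: { [L → . * ) g], [L → . x L], [L → . x T ,], [T → , , . L] }  — shift
  I10: { [T → , , L .] }  — reduce
  I11: { [L → * ) . g] }  — shift
  I12: { [L → * ) g .] }  — reduce

No state contains both a complete item and a shift item.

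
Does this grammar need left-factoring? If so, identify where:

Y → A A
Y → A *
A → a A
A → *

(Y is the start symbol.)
Left-factoring is needed when two productions for the same non-terminal
share a common prefix on the right-hand side.

Productions for Y:
  Y → A A
  Y → A *
Productions for A:
  A → a A
  A → *

Found common prefix 'A' in productions for Y

Answer: Yes, Y has productions with common prefix 'A'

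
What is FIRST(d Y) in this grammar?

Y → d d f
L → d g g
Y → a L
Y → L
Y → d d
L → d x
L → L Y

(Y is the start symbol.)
{ 'd' }

To compute FIRST(d Y), process the symbols left to right:
Symbol d is a terminal. Add 'd' and stop.
FIRST(d Y) = { 'd' }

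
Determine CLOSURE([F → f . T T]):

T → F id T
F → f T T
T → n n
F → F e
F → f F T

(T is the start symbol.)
To compute CLOSURE, for each item [A → α.Bβ] where B is a non-terminal, add [B → .γ] for all productions B → γ; repeat for the newly added items until nothing changes.

Start with: [F → f . T T]
  [F → f . T T] has the dot before T: add [T → . F id T], [T → . n n]
  [T → . F id T] has the dot before F: add [F → . f T T], [F → . F e], [F → . f F T]
No further items can be added.

CLOSURE = { [F → . F e], [F → . f F T], [F → . f T T], [F → f . T T], [T → . F id T], [T → . n n] }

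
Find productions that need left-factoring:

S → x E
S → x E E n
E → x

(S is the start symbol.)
Left-factoring is needed when two productions for the same non-terminal
share a common prefix on the right-hand side.

Productions for S:
  S → x E
  S → x E E n

Found common prefix 'x E' in productions for S

Answer: Yes, S has productions with common prefix 'x E'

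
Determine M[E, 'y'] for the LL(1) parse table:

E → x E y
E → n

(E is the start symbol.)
Empty (error entry)

To find M[E, 'y'], we find productions for E where 'y' is in the predict set (PREDICT(N → α) = (FIRST(α) \ {ε}) ∪ (FOLLOW(N) if α ⇒* ε)).

E → x E y: PREDICT = { 'x' }
E → n: PREDICT = { 'n' }

M[E, 'y'] is empty (no production applies)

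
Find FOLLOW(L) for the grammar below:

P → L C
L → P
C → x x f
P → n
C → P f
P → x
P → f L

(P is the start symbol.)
In P → L C: L is followed by C, add FIRST(C) \ {ε} = { 'f', 'n', 'x' }
In P → f L: L is at the end, add FOLLOW(P)

The FOLLOW sets referred to above (computed the same way, to a fixed point):
  FOLLOW(P) = { $, 'f', 'n', 'x' }

Taking the union: FOLLOW(L) = { $, 'f', 'n', 'x' }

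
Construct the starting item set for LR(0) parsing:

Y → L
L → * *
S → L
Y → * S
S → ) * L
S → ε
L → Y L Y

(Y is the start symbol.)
{ [L → . * *], [L → . Y L Y], [Y → . * S], [Y → . L], [Y' → . Y] }

First, augment the grammar with Y' → Y
I₀ = CLOSURE({ [Y' → . Y] }):
  [Y' → . Y] has the dot before Y: add [Y → . L], [Y → . * S]
  [Y → . L] has the dot before L: add [L → . * *], [L → . Y L Y]
No further items can be added.

I₀ = { [L → . * *], [L → . Y L Y], [Y → . * S], [Y → . L], [Y' → . Y] }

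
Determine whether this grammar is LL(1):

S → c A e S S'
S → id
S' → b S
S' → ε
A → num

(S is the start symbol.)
No. Predict set conflict for S': { 'b' }

A grammar is LL(1) if for each non-terminal N with multiple productions, the predict sets of those productions are pairwise disjoint, where PREDICT(N → α) = (FIRST(α) \ {ε}) ∪ (FOLLOW(N) if α ⇒* ε).

Relevant sets:
  FOLLOW(S') = { $, 'b' }

For S:
  PREDICT(S → c A e S S') = { 'c' }
  PREDICT(S → id) = { 'id' }
For S':
  PREDICT(S' → b S) = { 'b' }
  PREDICT(S' → ε) = { $, 'b' }
A has a single production, so nothing to check there.

Conflict found: Predict set conflict for S': { 'b' }
The grammar is NOT LL(1).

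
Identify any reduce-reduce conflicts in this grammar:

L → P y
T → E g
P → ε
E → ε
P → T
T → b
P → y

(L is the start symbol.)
Yes — I0: [E → .] vs [P → .]

A reduce-reduce conflict occurs when an LR(0) state has two complete items [A → α .] and [B → β .] — both call for a reduction, and with no lookahead the parser cannot choose between them.

Augment with L' → L and build the canonical LR(0) collection (I0 = CLOSURE({[L' → . L]}), then GOTO on every symbol after a dot until no new states appear). It has 9 states:
  I0: { [E → .], [L → . P y], [L' → . L], [P → . T], [P → . y], [P → .], [T → . E g], [T → . b] }  — shift, 2 reduces
  I1: { [T → E . g] }  — shift
  I2: { [L' → L .] }  — accept
  I3: { [L → P . y] }  — shift
  I4: { [P → T .] }  — reduce
  I5: { [T → b .] }  — reduce
  I6: { [P → y .] }  — reduce
  I7: { [L → P y .] }  — reduce
  I8: { [T → E g .] }  — reduce

I0 contains complete items [E → .], [P → .] — reduce-reduce conflict.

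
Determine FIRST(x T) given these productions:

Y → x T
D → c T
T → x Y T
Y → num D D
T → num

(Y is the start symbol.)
To compute FIRST(x T), process the symbols left to right:
Symbol x is a terminal. Add 'x' and stop.
FIRST(x T) = { 'x' }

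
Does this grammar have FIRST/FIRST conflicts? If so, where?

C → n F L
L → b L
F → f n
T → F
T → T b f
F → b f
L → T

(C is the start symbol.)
Yes. L → b L / L → T on { 'b' }; T → F / T → T b f on { 'b', 'f' }

A FIRST/FIRST conflict occurs when two productions N → α and N → β for the same non-terminal have FIRST(α) ∩ FIRST(β) ≠ ∅ (with ε ∈ FIRST of a nullable right-hand side, so two nullable alternatives also conflict).

FIRST sets of the non-terminals at (or reachable through a nullable prefix from) the front of some alternative:
  FIRST(T) = { 'b', 'f' }
  FIRST(F) = { 'b', 'f' }

Productions for L:
  L → b L: FIRST = { 'b' }
  L → T: FIRST = { 'b', 'f' }
Productions for F:
  F → f n: FIRST = { 'f' }
  F → b f: FIRST = { 'b' }
Productions for T:
  T → F: FIRST = { 'b', 'f' }
  T → T b f: FIRST = { 'b', 'f' }
C has only one production, so no FIRST/FIRST conflict is possible there.

Conflict for L: L → b L and L → T
  Overlap: { 'b' }
Conflict for T: T → F and T → T b f
  Overlap: { 'b', 'f' }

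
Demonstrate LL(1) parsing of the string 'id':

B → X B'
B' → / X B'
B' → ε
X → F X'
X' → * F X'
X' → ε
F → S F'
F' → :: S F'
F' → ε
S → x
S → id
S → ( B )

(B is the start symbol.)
Stack is shown with the top on the left.

Stack          Input  Action
----------------------------
B $            id $   output B → X B'
X B' $         id $   output X → F X'
F X' B' $      id $   output F → S F'
S F' X' B' $   id $   output S → id
id F' X' B' $  id $   match 'id'
F' X' B' $     $      output F' → ε
X' B' $        $      output X' → ε
B' $           $      output B' → ε
$              $      accept

The string is accepted.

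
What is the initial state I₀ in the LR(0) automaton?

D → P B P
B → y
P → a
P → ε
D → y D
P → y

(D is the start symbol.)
{ [D → . P B P], [D → . y D], [D' → . D], [P → . a], [P → . y], [P → .] }

First, augment the grammar with D' → D
I₀ = CLOSURE({ [D' → . D] }):
  [D' → . D] has the dot before D: add [D → . P B P], [D → . y D]
  [D → . P B P] has the dot before P: add [P → . a], [P → .], [P → . y]
No further items can be added.

I₀ = { [D → . P B P], [D → . y D], [D' → . D], [P → . a], [P → . y], [P → .] }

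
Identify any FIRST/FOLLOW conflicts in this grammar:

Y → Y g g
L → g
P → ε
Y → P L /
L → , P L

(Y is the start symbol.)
A FIRST/FOLLOW conflict occurs when a non-terminal N has a nullable alternative N → β (β ⇒* ε) and another alternative N → α with FIRST(α) ∩ FOLLOW(N) ≠ ∅: on such a lookahead the parser cannot decide between expanding α and letting N vanish via β.

Nullable non-terminals: P.
P has a nullable alternative but only one production, so nothing to check.

L, Y have no nullable alternative, so no FIRST/FOLLOW check is needed there.

No FIRST/FOLLOW conflicts found.

Answer: No FIRST/FOLLOW conflicts.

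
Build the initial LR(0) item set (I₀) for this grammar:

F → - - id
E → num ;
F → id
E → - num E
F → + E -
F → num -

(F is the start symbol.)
{ [F → . + E -], [F → . - - id], [F → . id], [F → . num -], [F' → . F] }

First, augment the grammar with F' → F
I₀ = CLOSURE({ [F' → . F] }):
  [F' → . F] has the dot before F: add [F → . - - id], [F → . id], [F → . + E -], [F → . num -]
No further items can be added.

I₀ = { [F → . + E -], [F → . - - id], [F → . id], [F → . num -], [F' → . F] }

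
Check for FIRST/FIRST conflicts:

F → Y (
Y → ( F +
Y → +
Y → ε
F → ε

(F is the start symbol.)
No FIRST/FIRST conflicts.

FIRST sets of the non-terminals at (or reachable through a nullable prefix from) the front of some alternative:
  FIRST(Y) = { '(', '+', ε }

Productions for F:
  F → Y (: FIRST = { '(', '+' }
  F → ε: FIRST = { ε }
Productions for Y:
  Y → ( F +: FIRST = { '(' }
  Y → +: FIRST = { '+' }
  Y → ε: FIRST = { ε }

All alternatives of each non-terminal have pairwise disjoint FIRST sets.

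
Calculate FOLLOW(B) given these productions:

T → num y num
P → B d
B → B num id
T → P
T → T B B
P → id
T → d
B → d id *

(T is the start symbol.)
{ $, 'd', 'num' }

To compute FOLLOW(B), find every occurrence of B on a right-hand side N → α B β: add FIRST(β) \ {ε}, and if β is empty or nullable also add FOLLOW(N). Iterate to a fixed point.

In P → B d: B is followed by d, add FIRST(d) \ {ε} = { 'd' }
In B → B num id: B is followed by num id, add FIRST(num id) \ {ε} = { 'num' }
In T → T B B: B is followed by B, add FIRST(B) \ {ε} = { 'd' }
In T → T B B: B is at the end, add FOLLOW(T)

The FOLLOW sets referred to above (computed the same way, to a fixed point):
  FOLLOW(T) = { $, 'd' }

Taking the union: FOLLOW(B) = { $, 'd', 'num' }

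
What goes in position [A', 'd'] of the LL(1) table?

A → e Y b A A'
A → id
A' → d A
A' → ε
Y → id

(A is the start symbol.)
To find M[A', 'd'], we find productions for A' where 'd' is in the predict set (PREDICT(N → α) = (FIRST(α) \ {ε}) ∪ (FOLLOW(N) if α ⇒* ε)).

Relevant sets:
  FOLLOW(A') = { $, 'd' }

A' → d A: PREDICT = { 'd' }
  'd' is in predict set, so this production goes in M[A', 'd']
A' → ε: PREDICT = { $, 'd' }
  'd' is in predict set, so this production goes in M[A', 'd']

M[A', 'd'] = A' → d A, A' → ε  (a multiply-defined cell — the grammar is not LL(1))

Answer: A' → d A, A' → ε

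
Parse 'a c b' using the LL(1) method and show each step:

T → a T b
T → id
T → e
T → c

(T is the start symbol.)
LL(1) parsing maintains a stack (initially the start symbol over $) and the input. At each step: if the stack top is a terminal, match it against the current input token; if it is a non-terminal N, replace it with the RHS of M[N, lookahead] (the unique production whose predict set contains the lookahead).

Stack is shown with the top on the left.

Stack    Input    Action
------------------------
T $      a c b $  output T → a T b
a T b $  a c b $  match 'a'
T b $    c b $    output T → c
c b $    c b $    match 'c'
b $      b $      match 'b'
$        $        accept

The string is accepted.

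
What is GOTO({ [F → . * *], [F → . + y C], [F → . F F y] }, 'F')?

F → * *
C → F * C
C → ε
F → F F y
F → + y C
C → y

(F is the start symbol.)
GOTO(I, 'F') = CLOSURE({ [A → αX.β] : [A → α.Xβ] ∈ I, X = 'F' })

Items with dot before 'F', with the dot advanced:
  [F → . F F y] → [F → F . F y]
Closure of the advanced items:
  [F → F . F y] has the dot before F: add [F → . * *], [F → . F F y], [F → . + y C]

GOTO = { [F → . * *], [F → . + y C], [F → . F F y], [F → F . F y] }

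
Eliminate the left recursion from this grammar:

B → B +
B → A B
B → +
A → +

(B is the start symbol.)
B is directly left-recursive. The standard transformation for
  A → A α₁ | ... | A α_m | β₁ | ... | β_n
is
  A  → β₁ A' | ... | β_n A'
  A' → α₁ A' | ... | α_m A' | ε

B → A B becomes B → A B B'
B → + becomes B → + B'
B → B + becomes B' → + B'
Add B' → ε

Productions for other non-terminals are unchanged:
  A → +

Resulting grammar:
B → A B B'
B → + B'
B' → + B'
B' → ε
A → +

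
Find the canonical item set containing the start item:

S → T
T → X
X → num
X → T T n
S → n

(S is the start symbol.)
First, augment the grammar with S' → S
I₀ = CLOSURE({ [S' → . S] }):
  [S' → . S] has the dot before S: add [S → . T], [S → . n]
  [S → . T] has the dot before T: add [T → . X]
  [T → . X] has the dot before X: add [X → . num], [X → . T T n]
No further items can be added.

I₀ = { [S → . T], [S → . n], [S' → . S], [T → . X], [X → . T T n], [X → . num] }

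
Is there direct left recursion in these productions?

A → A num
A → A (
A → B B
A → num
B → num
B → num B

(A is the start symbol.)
A → A num: LEFT RECURSIVE (starts with A)
A → A (: LEFT RECURSIVE (starts with A)
A → B B: starts with B
A → num: starts with num
B → num: starts with num
B → num B: starts with num

The grammar has direct left recursion on: A.

Answer: Yes, A is left-recursive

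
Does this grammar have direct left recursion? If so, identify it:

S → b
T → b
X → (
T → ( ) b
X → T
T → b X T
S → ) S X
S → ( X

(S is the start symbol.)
Direct left recursion occurs when N → N α for some non-terminal N (the right-hand side begins with the left-hand side itself).

S → b: starts with b
T → b: starts with b
X → (: starts with '('
T → ( ) b: starts with '('
X → T: starts with T
T → b X T: starts with b
S → ) S X: starts with ')'
S → ( X: starts with '('

No direct left recursion found.

Answer: No direct left recursion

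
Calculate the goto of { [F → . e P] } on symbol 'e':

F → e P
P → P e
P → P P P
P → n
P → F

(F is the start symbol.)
{ [F → . e P], [F → e . P], [P → . F], [P → . P P P], [P → . P e], [P → . n] }

GOTO(I, 'e') = CLOSURE({ [A → αX.β] : [A → α.Xβ] ∈ I, X = 'e' })

Items with dot before 'e', with the dot advanced:
  [F → . e P] → [F → e . P]
Closure of the advanced items:
  [F → e . P] has the dot before P: add [P → . P e], [P → . P P P], [P → . n], [P → . F]
  [P → . F] has the dot before F: add [F → . e P]

GOTO = { [F → . e P], [F → e . P], [P → . F], [P → . P P P], [P → . P e], [P → . n] }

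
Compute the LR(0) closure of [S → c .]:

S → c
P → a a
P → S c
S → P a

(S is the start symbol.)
{ [S → c .] }

Start with: [S → c .]
The dot is at the end, so nothing is added.

CLOSURE = { [S → c .] }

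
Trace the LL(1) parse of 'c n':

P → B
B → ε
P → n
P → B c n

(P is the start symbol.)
Stack is shown with the top on the left.

Stack    Input  Action
----------------------
P $      c n $  output P → B c n
B c n $  c n $  output B → ε
c n $    c n $  match 'c'
n $      n $    match 'n'
$        $      accept

The string is accepted.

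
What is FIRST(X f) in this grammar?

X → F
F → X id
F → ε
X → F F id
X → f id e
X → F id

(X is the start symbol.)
{ 'f', 'id' }

FIRST sets of the non-terminals involved (from the grammar, by fixed-point iteration):
  FIRST(X) = { 'f', 'id', ε }

To compute FIRST(X f), process the symbols left to right:
Symbol X is a non-terminal. Add FIRST(X) \ {ε} = { 'f', 'id' }
X is nullable (ε ∈ FIRST(X)), continue to the next symbol.
Symbol f is a terminal. Add 'f' and stop.
FIRST(X f) = { 'f', 'id' }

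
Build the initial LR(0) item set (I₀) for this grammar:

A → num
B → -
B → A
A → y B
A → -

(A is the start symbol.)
{ [A → . -], [A → . num], [A → . y B], [A' → . A] }

First, augment the grammar with A' → A
I₀ = CLOSURE({ [A' → . A] }):
  [A' → . A] has the dot before A: add [A → . num], [A → . y B], [A → . -]
No further items can be added.

I₀ = { [A → . -], [A → . num], [A → . y B], [A' → . A] }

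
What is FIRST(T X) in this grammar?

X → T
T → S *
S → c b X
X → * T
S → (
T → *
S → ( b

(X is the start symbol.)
FIRST sets of the non-terminals involved (from the grammar, by fixed-point iteration):
  FIRST(T) = { '(', '*', 'c' }

To compute FIRST(T X), process the symbols left to right:
Symbol T is a non-terminal. Add FIRST(T) \ {ε} = { '(', '*', 'c' }
T is not nullable (ε ∉ FIRST(T)), so stop here.
FIRST(T X) = { '(', '*', 'c' }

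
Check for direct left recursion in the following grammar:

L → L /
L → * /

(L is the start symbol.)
Direct left recursion occurs when N → N α for some non-terminal N (the right-hand side begins with the left-hand side itself).

L → L /: LEFT RECURSIVE (starts with L)
L → * /: starts with '*'

The grammar has direct left recursion on: L.

Answer: Yes, L is left-recursive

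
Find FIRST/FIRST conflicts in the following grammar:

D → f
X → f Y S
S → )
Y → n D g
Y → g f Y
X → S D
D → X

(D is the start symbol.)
A FIRST/FIRST conflict occurs when two productions N → α and N → β for the same non-terminal have FIRST(α) ∩ FIRST(β) ≠ ∅ (with ε ∈ FIRST of a nullable right-hand side, so two nullable alternatives also conflict).

FIRST sets of the non-terminals at (or reachable through a nullable prefix from) the front of some alternative:
  FIRST(X) = { ')', 'f' }
  FIRST(S) = { ')' }

Productions for D:
  D → f: FIRST = { 'f' }
  D → X: FIRST = { ')', 'f' }
Productions for X:
  X → f Y S: FIRST = { 'f' }
  X → S D: FIRST = { ')' }
Productions for Y:
  Y → n D g: FIRST = { 'n' }
  Y → g f Y: FIRST = { 'g' }
S has only one production, so no FIRST/FIRST conflict is possible there.

Conflict for D: D → f and D → X
  Overlap: { 'f' }

Answer: Yes. D → f / D → X on { 'f' }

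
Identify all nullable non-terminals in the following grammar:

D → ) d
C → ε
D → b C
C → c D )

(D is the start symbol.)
A non-terminal is nullable if it can derive ε (the empty string): either it has an ε-production, or it has a production whose right-hand side consists entirely of nullable non-terminals.

ε-productions: C → ε
So C is immediately nullable.
No further non-terminal can be added: every production for the remaining non-terminals contains a terminal or a non-nullable non-terminal.
Nullable = { 'C' }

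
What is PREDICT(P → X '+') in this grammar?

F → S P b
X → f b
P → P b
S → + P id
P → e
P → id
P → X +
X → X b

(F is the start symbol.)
{ 'f' }

PREDICT(P → X '+') = (FIRST(RHS) \ {ε}) ∪ (FOLLOW(P) if ε ∈ FIRST(RHS), i.e. RHS ⇒* ε)
FIRST(X) = { 'f' }
FIRST(X '+') = { 'f' }
ε ∉ FIRST(X '+'), so FOLLOW(P) is not added.
PREDICT(P → X '+') = { 'f' }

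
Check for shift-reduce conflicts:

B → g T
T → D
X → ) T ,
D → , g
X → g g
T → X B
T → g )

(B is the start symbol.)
No shift-reduce conflicts

A shift-reduce conflict occurs when an LR(0) state has both:
  - a complete (reduce) item [A → α .] (dot at the end), and
  - a shift item [B → β . c γ] (dot before a terminal).

Augment with B' → B and build the canonical LR(0) collection (I0 = CLOSURE({[B' → . B]}), then GOTO on every symbol after a dot until no new states appear). It has 15 states:
  I0: { [B → . g T], [B' → . B] }  — shift
  I1: { [B' → B .] }  — accept
  I2: { [B → g . T], [D → . , g], [T → . D], [T → . X B], [T → . g )], [X → . ) T ,], [X → . g g] }  — shift
  I3: { [D → . , g], [T → . D], [T → . X B], [T → . g )], [X → ) . T ,], [X → . ) T ,], [X → . g g] }  — shift
  I4: { [D → , . g] }  — shift
  I5: { [T → D .] }  — reduce
  I6: { [B → g T .] }  — reduce
  I7: { [B → . g T], [T → X . B] }  — shift
  I8: { [T → g . )], [X → g . g] }  — shift
  I9: { [T → g ) .] }  — reduce
  I10: { [X → g g .] }  — reduce
  I11: { [T → X B .] }  — reduce
  I12: { [D → , g .] }  — reduce
  I13: { [X → ) T . ,] }  — shift
  I14: { [X → ) T , .] }  — reduce

No state contains both a complete item and a shift item.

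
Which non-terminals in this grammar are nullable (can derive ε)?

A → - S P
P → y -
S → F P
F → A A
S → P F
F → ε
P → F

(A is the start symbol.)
{ 'F', 'P', 'S' }

A non-terminal is nullable if it can derive ε (the empty string): either it has an ε-production, or it has a production whose right-hand side consists entirely of nullable non-terminals.

ε-productions: F → ε
So F is immediately nullable.
P → F: every symbol on the right is nullable, so P is nullable too.
S → F P: every symbol on the right is nullable, so S is nullable too.
No further non-terminal can be added: every production for the remaining non-terminals contains a terminal or a non-nullable non-terminal.
Nullable = { 'F', 'P', 'S' }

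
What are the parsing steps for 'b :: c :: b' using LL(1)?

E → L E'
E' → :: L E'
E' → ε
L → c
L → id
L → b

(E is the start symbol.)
Stack is shown with the top on the left.

Stack      Input          Action
--------------------------------
E $        b :: c :: b $  output E → L E'
L E' $     b :: c :: b $  output L → b
b E' $     b :: c :: b $  match 'b'
E' $       :: c :: b $    output E' → :: L E'
:: L E' $  :: c :: b $    match '::'
L E' $     c :: b $       output L → c
c E' $     c :: b $       match 'c'
E' $       :: b $         output E' → :: L E'
:: L E' $  :: b $         match '::'
L E' $     b $            output L → b
b E' $     b $            match 'b'
E' $       $              output E' → ε
$          $              accept

The string is accepted.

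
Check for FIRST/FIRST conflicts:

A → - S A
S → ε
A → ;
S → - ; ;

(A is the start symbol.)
Productions for A:
  A → - S A: FIRST = { '-' }
  A → ;: FIRST = { ';' }
Productions for S:
  S → ε: FIRST = { ε }
  S → - ; ;: FIRST = { '-' }

All alternatives of each non-terminal have pairwise disjoint FIRST sets.

Answer: No FIRST/FIRST conflicts.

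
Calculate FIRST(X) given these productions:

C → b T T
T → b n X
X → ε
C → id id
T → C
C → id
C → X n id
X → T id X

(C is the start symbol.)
{ 'b', 'id', 'n', ε }

FIRST sets of the other non-terminals involved (by the same procedure, iterated to a fixed point):
  FIRST(T) = { 'b', 'id', 'n' }

From X → ε:
  - ε-production, so ε ∈ FIRST(X)
From X → T id X:
  - T is a non-terminal: add FIRST(T) \ {ε} = { 'b', 'id', 'n' }
    T is not nullable, so stop

Collecting: FIRST(X) = { 'b', 'id', 'n', ε }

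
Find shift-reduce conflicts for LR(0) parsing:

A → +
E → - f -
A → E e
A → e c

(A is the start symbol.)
No shift-reduce conflicts

A shift-reduce conflict occurs when an LR(0) state has both:
  - a complete (reduce) item [A → α .] (dot at the end), and
  - a shift item [B → β . c γ] (dot before a terminal).

Augment with A' → A and build the canonical LR(0) collection (I0 = CLOSURE({[A' → . A]}), then GOTO on every symbol after a dot until no new states appear). It has 10 states:
  I0: { [A → . +], [A → . E e], [A → . e c], [A' → . A], [E → . - f -] }  — shift
  I1: { [A → + .] }  — reduce
  I2: { [E → - . f -] }  — shift
  I3: { [A' → A .] }  — accept
  I4: { [A → E . e] }  — shift
  I5: { [A → e . c] }  — shift
  I6: { [A → e c .] }  — reduce
  I7: { [A → E e .] }  — reduce
  I8: { [E → - f . -] }  — shift
  I9: { [E → - f - .] }  — reduce

No state contains both a complete item and a shift item.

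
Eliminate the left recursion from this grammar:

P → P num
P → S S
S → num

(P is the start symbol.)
P → S S P'
P' → num P'
P' → ε
S → num

P is directly left-recursive. The standard transformation for
  A → A α₁ | ... | A α_m | β₁ | ... | β_n
is
  A  → β₁ A' | ... | β_n A'
  A' → α₁ A' | ... | α_m A' | ε

P → S S becomes P → S S P'
P → P num becomes P' → num P'
Add P' → ε

Productions for other non-terminals are unchanged:
  S → num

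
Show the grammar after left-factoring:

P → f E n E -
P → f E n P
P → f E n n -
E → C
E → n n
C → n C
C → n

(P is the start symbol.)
Left-factoring transforms A → αβ₁ | αβ₂ into A → αA' and A' → β₁ | β₂
(α is the longest common prefix among the alternatives). Repeat until
no nonterminal has two alternatives with a common prefix.

Round 1: P has alternatives sharing prefix 'f E n'. Introduce P': P → f E n P'
  Add: P' → E -
  Add: P' → P
  Add: P' → n -

Round 2: C has alternatives sharing prefix 'n'. Introduce C': C → n C'
  Add: C' → C
  Add: C' → ε

No remaining common prefixes — done.

Resulting grammar:
P → f E n P'
P' → E -
P' → P
P' → n -
E → C
E → n n
C → n C'
C' → C
C' → ε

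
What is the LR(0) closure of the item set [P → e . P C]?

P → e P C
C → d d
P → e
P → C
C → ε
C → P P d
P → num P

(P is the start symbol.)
Start with: [P → e . P C]
  [P → e . P C] has the dot before P: add [P → . e P C], [P → . e], [P → . C], [P → . num P]
  [P → . C] has the dot before C: add [C → . d d], [C → .], [C → . P P d]
No further items can be added.

CLOSURE = { [C → . P P d], [C → . d d], [C → .], [P → . C], [P → . e P C], [P → . e], [P → . num P], [P → e . P C] }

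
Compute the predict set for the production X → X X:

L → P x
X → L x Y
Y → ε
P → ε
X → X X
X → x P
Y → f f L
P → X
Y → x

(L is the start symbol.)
PREDICT(X → X X) = (FIRST(RHS) \ {ε}) ∪ (FOLLOW(X) if ε ∈ FIRST(RHS), i.e. RHS ⇒* ε)
FIRST(X) = { 'x' }
FIRST(X X) = { 'x' }
ε ∉ FIRST(X X), so FOLLOW(X) is not added.
PREDICT(X → X X) = { 'x' }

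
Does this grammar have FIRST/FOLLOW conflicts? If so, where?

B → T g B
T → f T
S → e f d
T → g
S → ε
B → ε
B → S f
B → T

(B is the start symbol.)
Nullable non-terminals: B, S.
FIRST sets used below: FIRST(T) = { 'f', 'g' }, FIRST(S) = { 'e', ε }

B: nullable alternative(s) B → ε; FOLLOW(B) = { $ }
  B → T g B: FIRST \ {ε} = { 'f', 'g' } — disjoint from FOLLOW(B)
  B → ε: FIRST \ {ε} = { } — this is the only nullable alternative, skip
  B → S f: FIRST \ {ε} = { 'e', 'f' } — disjoint from FOLLOW(B)
  B → T: FIRST \ {ε} = { 'f', 'g' } — disjoint from FOLLOW(B)

S: nullable alternative(s) S → ε; FOLLOW(S) = { 'f' }
  S → e f d: FIRST \ {ε} = { 'e' } — disjoint from FOLLOW(S)
  S → ε: FIRST \ {ε} = { } — this is the only nullable alternative, skip

T has no nullable alternative, so no FIRST/FOLLOW check is needed there.

No FIRST/FOLLOW conflicts found.

Answer: No FIRST/FOLLOW conflicts.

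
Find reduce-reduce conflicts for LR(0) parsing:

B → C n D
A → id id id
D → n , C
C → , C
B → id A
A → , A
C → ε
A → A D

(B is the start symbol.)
No reduce-reduce conflicts

Augment with B' → B and build the canonical LR(0) collection (I0 = CLOSURE({[B' → . B]}), then GOTO on every symbol after a dot until no new states appear). It has 18 states:
  I0: { [B → . C n D], [B → . id A], [B' → . B], [C → . , C], [C → .] }  — shift, reduce
  I1: { [C → , . C], [C → . , C], [C → .] }  — shift, reduce
  I2: { [B' → B .] }  — accept
  I3: { [B → C . n D] }  — shift
  I4: { [A → . , A], [A → . A D], [A → . id id id], [B → id . A] }  — shift
  I5: { [A → , . A], [A → . , A], [A → . A D], [A → . id id id] }  — shift
  I6: { [A → A . D], [B → id A .], [D → . n , C] }  — shift, reduce
  I7: { [A → id . id id] }  — shift
  I8: { [A → id id . id] }  — shift
  I9: { [A → id id id .] }  — reduce
  I10: { [A → A D .] }  — reduce
  I11: { [D → n . , C] }  — shift
  I12: { [C → . , C], [C → .], [D → n , . C] }  — shift, reduce
  I13: { [D → n , C .] }  — reduce
  I14: { [A → , A .], [A → A . D], [D → . n , C] }  — shift, reduce
  I15: { [B → C n . D], [D → . n , C] }  — shift
  I16: { [B → C n D .] }  — reduce
  I17: { [C → , C .] }  — reduce

No state contains more than one complete item.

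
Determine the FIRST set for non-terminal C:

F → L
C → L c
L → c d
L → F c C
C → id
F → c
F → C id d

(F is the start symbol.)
FIRST sets of the other non-terminals involved (by the same procedure, iterated to a fixed point):
  FIRST(L) = { 'c', 'id' }

From C → L c:
  - L is a non-terminal: add FIRST(L) \ {ε} = { 'c', 'id' }
    L is not nullable, so stop
From C → id:
  - id is a terminal: add 'id' and stop

Collecting: FIRST(C) = { 'c', 'id' }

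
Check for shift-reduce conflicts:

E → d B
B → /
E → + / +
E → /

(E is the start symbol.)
No shift-reduce conflicts

Augment with E' → E and build the canonical LR(0) collection (I0 = CLOSURE({[E' → . E]}), then GOTO on every symbol after a dot until no new states appear). It has 9 states:
  I0: { [E → . + / +], [E → . /], [E → . d B], [E' → . E] }  — shift
  I1: { [E → + . / +] }  — shift
  I2: { [E → / .] }  — reduce
  I3: { [E' → E .] }  — accept
  I4: { [B → . /], [E → d . B] }  — shift
  I5: { [B → / .] }  — reduce
  I6: { [E → d B .] }  — reduce
  I7: { [E → + / . +] }  — shift
  I8: { [E → + / + .] }  — reduce

No state contains both a complete item and a shift item.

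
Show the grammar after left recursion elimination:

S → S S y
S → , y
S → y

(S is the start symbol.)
S is directly left-recursive. The standard transformation for
  A → A α₁ | ... | A α_m | β₁ | ... | β_n
is
  A  → β₁ A' | ... | β_n A'
  A' → α₁ A' | ... | α_m A' | ε

S → , y becomes S → , y S'
S → y becomes S → y S'
S → S S y becomes S' → S y S'
Add S' → ε

Resulting grammar:
S → , y S'
S → y S'
S' → S y S'
S' → ε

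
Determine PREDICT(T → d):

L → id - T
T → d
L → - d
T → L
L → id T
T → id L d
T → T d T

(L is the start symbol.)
{ 'd' }

PREDICT(T → d) = (FIRST(RHS) \ {ε}) ∪ (FOLLOW(T) if ε ∈ FIRST(RHS), i.e. RHS ⇒* ε)
FIRST(d) = { 'd' }
ε ∉ FIRST(d), so FOLLOW(T) is not added.
PREDICT(T → d) = { 'd' }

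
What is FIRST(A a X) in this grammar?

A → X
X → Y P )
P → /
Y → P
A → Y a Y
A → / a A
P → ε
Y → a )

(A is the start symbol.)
{ ')', '/', 'a' }

FIRST sets of the non-terminals involved (from the grammar, by fixed-point iteration):
  FIRST(A) = { ')', '/', 'a' }

To compute FIRST(A a X), process the symbols left to right:
Symbol A is a non-terminal. Add FIRST(A) \ {ε} = { ')', '/', 'a' }
A is not nullable (ε ∉ FIRST(A)), so stop here.
FIRST(A a X) = { ')', '/', 'a' }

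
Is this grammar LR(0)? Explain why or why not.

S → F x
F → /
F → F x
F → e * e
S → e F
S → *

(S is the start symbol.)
No. Shift-reduce conflict between [S → e F .] and [F → F . x]

A grammar is LR(0) if no state in the canonical LR(0) collection has:
  - both a shift item (dot before a terminal) and a complete item (shift-reduce conflict), or
  - two or more complete items (reduce-reduce conflict; the accept item [S' → S .] counts as a complete item here).

Augment with S' → S and build the canonical LR(0) collection (I0 = CLOSURE({[S' → . S]}), then GOTO on every symbol after a dot until no new states appear). It has 12 states:
  I0: { [F → . /], [F → . F x], [F → . e * e], [S → . *], [S → . F x], [S → . e F], [S' → . S] }  — shift
  I1: { [S → * .] }  — reduce
  I2: { [F → / .] }  — reduce
  I3: { [F → F . x], [S → F . x] }  — shift
  I4: { [S' → S .] }  — accept
  I5: { [F → . /], [F → . F x], [F → . e * e], [F → e . * e], [S → e . F] }  — shift
  I6: { [F → e * . e] }  — shift
  I7: { [F → F . x], [S → e F .] }  — shift, reduce
  I8: { [F → e . * e] }  — shift
  I9: { [F → F x .] }  — reduce
  I10: { [F → e * e .] }  — reduce
  I11: { [F → F x .], [S → F x .] }  — 2 reduces

Conflict in state I7:
  Shift-reduce conflict between [S → e F .] and [F → F . x]
So the grammar is NOT LR(0).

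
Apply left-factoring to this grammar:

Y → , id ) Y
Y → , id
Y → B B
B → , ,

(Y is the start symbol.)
Y → , id Y'
Y' → ) Y
Y' → ε
Y → B B
B → , ,

Left-factoring transforms A → αβ₁ | αβ₂ into A → αA' and A' → β₁ | β₂
(α is the longest common prefix among the alternatives). Repeat until
no nonterminal has two alternatives with a common prefix.

Round 1: Y has alternatives sharing prefix ', id'. Introduce Y': Y → , id Y'
  Add: Y' → ) Y
  Add: Y' → ε

No remaining common prefixes — done.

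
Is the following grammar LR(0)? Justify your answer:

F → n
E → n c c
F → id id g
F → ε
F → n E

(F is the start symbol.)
No. Shift-reduce conflict between [F → .] and [F → . id id g]

A grammar is LR(0) if no state in the canonical LR(0) collection has:
  - both a shift item (dot before a terminal) and a complete item (shift-reduce conflict), or
  - two or more complete items (reduce-reduce conflict; the accept item [F' → F .] counts as a complete item here).

Augment with F' → F and build the canonical LR(0) collection (I0 = CLOSURE({[F' → . F]}), then GOTO on every symbol after a dot until no new states appear). It has 10 states:
  I0: { [F → . id id g], [F → . n E], [F → . n], [F → .], [F' → . F] }  — shift, reduce
  I1: { [F' → F .] }  — accept
  I2: { [F → id . id g] }  — shift
  I3: { [E → . n c c], [F → n . E], [F → n .] }  — shift, reduce
  I4: { [F → n E .] }  — reduce
  I5: { [E → n . c c] }  — shift
  I6: { [E → n c . c] }  — shift
  I7: { [E → n c c .] }  — reduce
  I8: { [F → id id . g] }  — shift
  I9: { [F → id id g .] }  — reduce

Conflict in state I0:
  Shift-reduce conflict between [F → .] and [F → . id id g]
So the grammar is NOT LR(0).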